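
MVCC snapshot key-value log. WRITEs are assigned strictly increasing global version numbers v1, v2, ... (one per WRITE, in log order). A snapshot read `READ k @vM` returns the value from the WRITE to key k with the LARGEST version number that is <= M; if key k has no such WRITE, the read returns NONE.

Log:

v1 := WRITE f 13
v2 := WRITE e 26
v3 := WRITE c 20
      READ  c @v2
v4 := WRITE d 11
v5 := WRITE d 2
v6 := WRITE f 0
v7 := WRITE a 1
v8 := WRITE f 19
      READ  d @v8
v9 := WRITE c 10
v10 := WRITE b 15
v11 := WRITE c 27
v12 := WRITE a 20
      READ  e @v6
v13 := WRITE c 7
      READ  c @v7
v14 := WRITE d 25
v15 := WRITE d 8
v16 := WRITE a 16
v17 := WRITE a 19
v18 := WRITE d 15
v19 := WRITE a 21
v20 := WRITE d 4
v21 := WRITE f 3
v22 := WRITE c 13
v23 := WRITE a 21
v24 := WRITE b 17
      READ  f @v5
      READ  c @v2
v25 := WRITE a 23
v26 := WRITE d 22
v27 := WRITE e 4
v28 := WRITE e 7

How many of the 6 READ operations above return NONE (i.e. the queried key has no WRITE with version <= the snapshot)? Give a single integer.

Answer: 2

Derivation:
v1: WRITE f=13  (f history now [(1, 13)])
v2: WRITE e=26  (e history now [(2, 26)])
v3: WRITE c=20  (c history now [(3, 20)])
READ c @v2: history=[(3, 20)] -> no version <= 2 -> NONE
v4: WRITE d=11  (d history now [(4, 11)])
v5: WRITE d=2  (d history now [(4, 11), (5, 2)])
v6: WRITE f=0  (f history now [(1, 13), (6, 0)])
v7: WRITE a=1  (a history now [(7, 1)])
v8: WRITE f=19  (f history now [(1, 13), (6, 0), (8, 19)])
READ d @v8: history=[(4, 11), (5, 2)] -> pick v5 -> 2
v9: WRITE c=10  (c history now [(3, 20), (9, 10)])
v10: WRITE b=15  (b history now [(10, 15)])
v11: WRITE c=27  (c history now [(3, 20), (9, 10), (11, 27)])
v12: WRITE a=20  (a history now [(7, 1), (12, 20)])
READ e @v6: history=[(2, 26)] -> pick v2 -> 26
v13: WRITE c=7  (c history now [(3, 20), (9, 10), (11, 27), (13, 7)])
READ c @v7: history=[(3, 20), (9, 10), (11, 27), (13, 7)] -> pick v3 -> 20
v14: WRITE d=25  (d history now [(4, 11), (5, 2), (14, 25)])
v15: WRITE d=8  (d history now [(4, 11), (5, 2), (14, 25), (15, 8)])
v16: WRITE a=16  (a history now [(7, 1), (12, 20), (16, 16)])
v17: WRITE a=19  (a history now [(7, 1), (12, 20), (16, 16), (17, 19)])
v18: WRITE d=15  (d history now [(4, 11), (5, 2), (14, 25), (15, 8), (18, 15)])
v19: WRITE a=21  (a history now [(7, 1), (12, 20), (16, 16), (17, 19), (19, 21)])
v20: WRITE d=4  (d history now [(4, 11), (5, 2), (14, 25), (15, 8), (18, 15), (20, 4)])
v21: WRITE f=3  (f history now [(1, 13), (6, 0), (8, 19), (21, 3)])
v22: WRITE c=13  (c history now [(3, 20), (9, 10), (11, 27), (13, 7), (22, 13)])
v23: WRITE a=21  (a history now [(7, 1), (12, 20), (16, 16), (17, 19), (19, 21), (23, 21)])
v24: WRITE b=17  (b history now [(10, 15), (24, 17)])
READ f @v5: history=[(1, 13), (6, 0), (8, 19), (21, 3)] -> pick v1 -> 13
READ c @v2: history=[(3, 20), (9, 10), (11, 27), (13, 7), (22, 13)] -> no version <= 2 -> NONE
v25: WRITE a=23  (a history now [(7, 1), (12, 20), (16, 16), (17, 19), (19, 21), (23, 21), (25, 23)])
v26: WRITE d=22  (d history now [(4, 11), (5, 2), (14, 25), (15, 8), (18, 15), (20, 4), (26, 22)])
v27: WRITE e=4  (e history now [(2, 26), (27, 4)])
v28: WRITE e=7  (e history now [(2, 26), (27, 4), (28, 7)])
Read results in order: ['NONE', '2', '26', '20', '13', 'NONE']
NONE count = 2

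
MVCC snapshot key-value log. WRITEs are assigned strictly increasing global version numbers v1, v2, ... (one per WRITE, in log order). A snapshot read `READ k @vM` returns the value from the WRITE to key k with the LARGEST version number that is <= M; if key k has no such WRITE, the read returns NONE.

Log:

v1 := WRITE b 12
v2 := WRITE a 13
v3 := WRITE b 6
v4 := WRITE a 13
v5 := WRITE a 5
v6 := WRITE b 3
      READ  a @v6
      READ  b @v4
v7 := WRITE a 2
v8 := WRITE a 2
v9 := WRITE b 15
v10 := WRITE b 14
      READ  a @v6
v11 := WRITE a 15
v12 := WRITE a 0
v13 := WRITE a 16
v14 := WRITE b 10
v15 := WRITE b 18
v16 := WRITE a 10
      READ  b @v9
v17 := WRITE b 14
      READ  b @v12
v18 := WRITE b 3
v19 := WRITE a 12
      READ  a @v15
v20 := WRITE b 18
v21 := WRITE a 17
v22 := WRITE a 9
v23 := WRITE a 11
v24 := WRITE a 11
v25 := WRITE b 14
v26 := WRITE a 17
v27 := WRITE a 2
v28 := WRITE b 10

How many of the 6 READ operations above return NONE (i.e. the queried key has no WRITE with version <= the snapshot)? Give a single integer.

Answer: 0

Derivation:
v1: WRITE b=12  (b history now [(1, 12)])
v2: WRITE a=13  (a history now [(2, 13)])
v3: WRITE b=6  (b history now [(1, 12), (3, 6)])
v4: WRITE a=13  (a history now [(2, 13), (4, 13)])
v5: WRITE a=5  (a history now [(2, 13), (4, 13), (5, 5)])
v6: WRITE b=3  (b history now [(1, 12), (3, 6), (6, 3)])
READ a @v6: history=[(2, 13), (4, 13), (5, 5)] -> pick v5 -> 5
READ b @v4: history=[(1, 12), (3, 6), (6, 3)] -> pick v3 -> 6
v7: WRITE a=2  (a history now [(2, 13), (4, 13), (5, 5), (7, 2)])
v8: WRITE a=2  (a history now [(2, 13), (4, 13), (5, 5), (7, 2), (8, 2)])
v9: WRITE b=15  (b history now [(1, 12), (3, 6), (6, 3), (9, 15)])
v10: WRITE b=14  (b history now [(1, 12), (3, 6), (6, 3), (9, 15), (10, 14)])
READ a @v6: history=[(2, 13), (4, 13), (5, 5), (7, 2), (8, 2)] -> pick v5 -> 5
v11: WRITE a=15  (a history now [(2, 13), (4, 13), (5, 5), (7, 2), (8, 2), (11, 15)])
v12: WRITE a=0  (a history now [(2, 13), (4, 13), (5, 5), (7, 2), (8, 2), (11, 15), (12, 0)])
v13: WRITE a=16  (a history now [(2, 13), (4, 13), (5, 5), (7, 2), (8, 2), (11, 15), (12, 0), (13, 16)])
v14: WRITE b=10  (b history now [(1, 12), (3, 6), (6, 3), (9, 15), (10, 14), (14, 10)])
v15: WRITE b=18  (b history now [(1, 12), (3, 6), (6, 3), (9, 15), (10, 14), (14, 10), (15, 18)])
v16: WRITE a=10  (a history now [(2, 13), (4, 13), (5, 5), (7, 2), (8, 2), (11, 15), (12, 0), (13, 16), (16, 10)])
READ b @v9: history=[(1, 12), (3, 6), (6, 3), (9, 15), (10, 14), (14, 10), (15, 18)] -> pick v9 -> 15
v17: WRITE b=14  (b history now [(1, 12), (3, 6), (6, 3), (9, 15), (10, 14), (14, 10), (15, 18), (17, 14)])
READ b @v12: history=[(1, 12), (3, 6), (6, 3), (9, 15), (10, 14), (14, 10), (15, 18), (17, 14)] -> pick v10 -> 14
v18: WRITE b=3  (b history now [(1, 12), (3, 6), (6, 3), (9, 15), (10, 14), (14, 10), (15, 18), (17, 14), (18, 3)])
v19: WRITE a=12  (a history now [(2, 13), (4, 13), (5, 5), (7, 2), (8, 2), (11, 15), (12, 0), (13, 16), (16, 10), (19, 12)])
READ a @v15: history=[(2, 13), (4, 13), (5, 5), (7, 2), (8, 2), (11, 15), (12, 0), (13, 16), (16, 10), (19, 12)] -> pick v13 -> 16
v20: WRITE b=18  (b history now [(1, 12), (3, 6), (6, 3), (9, 15), (10, 14), (14, 10), (15, 18), (17, 14), (18, 3), (20, 18)])
v21: WRITE a=17  (a history now [(2, 13), (4, 13), (5, 5), (7, 2), (8, 2), (11, 15), (12, 0), (13, 16), (16, 10), (19, 12), (21, 17)])
v22: WRITE a=9  (a history now [(2, 13), (4, 13), (5, 5), (7, 2), (8, 2), (11, 15), (12, 0), (13, 16), (16, 10), (19, 12), (21, 17), (22, 9)])
v23: WRITE a=11  (a history now [(2, 13), (4, 13), (5, 5), (7, 2), (8, 2), (11, 15), (12, 0), (13, 16), (16, 10), (19, 12), (21, 17), (22, 9), (23, 11)])
v24: WRITE a=11  (a history now [(2, 13), (4, 13), (5, 5), (7, 2), (8, 2), (11, 15), (12, 0), (13, 16), (16, 10), (19, 12), (21, 17), (22, 9), (23, 11), (24, 11)])
v25: WRITE b=14  (b history now [(1, 12), (3, 6), (6, 3), (9, 15), (10, 14), (14, 10), (15, 18), (17, 14), (18, 3), (20, 18), (25, 14)])
v26: WRITE a=17  (a history now [(2, 13), (4, 13), (5, 5), (7, 2), (8, 2), (11, 15), (12, 0), (13, 16), (16, 10), (19, 12), (21, 17), (22, 9), (23, 11), (24, 11), (26, 17)])
v27: WRITE a=2  (a history now [(2, 13), (4, 13), (5, 5), (7, 2), (8, 2), (11, 15), (12, 0), (13, 16), (16, 10), (19, 12), (21, 17), (22, 9), (23, 11), (24, 11), (26, 17), (27, 2)])
v28: WRITE b=10  (b history now [(1, 12), (3, 6), (6, 3), (9, 15), (10, 14), (14, 10), (15, 18), (17, 14), (18, 3), (20, 18), (25, 14), (28, 10)])
Read results in order: ['5', '6', '5', '15', '14', '16']
NONE count = 0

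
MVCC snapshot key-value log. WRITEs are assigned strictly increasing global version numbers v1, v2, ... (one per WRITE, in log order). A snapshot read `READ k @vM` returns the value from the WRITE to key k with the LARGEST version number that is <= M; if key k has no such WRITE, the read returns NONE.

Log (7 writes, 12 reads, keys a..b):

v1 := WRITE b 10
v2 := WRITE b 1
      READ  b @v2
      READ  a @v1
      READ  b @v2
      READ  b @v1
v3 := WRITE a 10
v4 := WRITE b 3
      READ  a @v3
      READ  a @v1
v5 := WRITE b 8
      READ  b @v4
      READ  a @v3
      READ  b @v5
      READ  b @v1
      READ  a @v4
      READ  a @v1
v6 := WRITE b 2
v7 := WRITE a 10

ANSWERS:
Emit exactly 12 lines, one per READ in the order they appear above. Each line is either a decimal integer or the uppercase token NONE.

v1: WRITE b=10  (b history now [(1, 10)])
v2: WRITE b=1  (b history now [(1, 10), (2, 1)])
READ b @v2: history=[(1, 10), (2, 1)] -> pick v2 -> 1
READ a @v1: history=[] -> no version <= 1 -> NONE
READ b @v2: history=[(1, 10), (2, 1)] -> pick v2 -> 1
READ b @v1: history=[(1, 10), (2, 1)] -> pick v1 -> 10
v3: WRITE a=10  (a history now [(3, 10)])
v4: WRITE b=3  (b history now [(1, 10), (2, 1), (4, 3)])
READ a @v3: history=[(3, 10)] -> pick v3 -> 10
READ a @v1: history=[(3, 10)] -> no version <= 1 -> NONE
v5: WRITE b=8  (b history now [(1, 10), (2, 1), (4, 3), (5, 8)])
READ b @v4: history=[(1, 10), (2, 1), (4, 3), (5, 8)] -> pick v4 -> 3
READ a @v3: history=[(3, 10)] -> pick v3 -> 10
READ b @v5: history=[(1, 10), (2, 1), (4, 3), (5, 8)] -> pick v5 -> 8
READ b @v1: history=[(1, 10), (2, 1), (4, 3), (5, 8)] -> pick v1 -> 10
READ a @v4: history=[(3, 10)] -> pick v3 -> 10
READ a @v1: history=[(3, 10)] -> no version <= 1 -> NONE
v6: WRITE b=2  (b history now [(1, 10), (2, 1), (4, 3), (5, 8), (6, 2)])
v7: WRITE a=10  (a history now [(3, 10), (7, 10)])

Answer: 1
NONE
1
10
10
NONE
3
10
8
10
10
NONE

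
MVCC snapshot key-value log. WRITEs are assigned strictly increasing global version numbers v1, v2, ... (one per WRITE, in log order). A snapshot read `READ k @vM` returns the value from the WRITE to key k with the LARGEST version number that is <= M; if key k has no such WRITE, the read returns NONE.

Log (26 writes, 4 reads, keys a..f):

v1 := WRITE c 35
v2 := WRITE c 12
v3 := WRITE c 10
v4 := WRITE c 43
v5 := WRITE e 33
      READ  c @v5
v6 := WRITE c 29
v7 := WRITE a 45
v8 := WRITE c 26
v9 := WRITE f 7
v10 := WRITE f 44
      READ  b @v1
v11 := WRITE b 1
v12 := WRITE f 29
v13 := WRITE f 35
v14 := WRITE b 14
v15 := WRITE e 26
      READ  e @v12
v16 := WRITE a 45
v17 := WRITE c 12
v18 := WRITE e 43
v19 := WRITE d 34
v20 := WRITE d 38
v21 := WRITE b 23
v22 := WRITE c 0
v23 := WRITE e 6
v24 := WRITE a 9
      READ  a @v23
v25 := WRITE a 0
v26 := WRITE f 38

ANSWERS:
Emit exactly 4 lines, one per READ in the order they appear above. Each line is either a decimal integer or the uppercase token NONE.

v1: WRITE c=35  (c history now [(1, 35)])
v2: WRITE c=12  (c history now [(1, 35), (2, 12)])
v3: WRITE c=10  (c history now [(1, 35), (2, 12), (3, 10)])
v4: WRITE c=43  (c history now [(1, 35), (2, 12), (3, 10), (4, 43)])
v5: WRITE e=33  (e history now [(5, 33)])
READ c @v5: history=[(1, 35), (2, 12), (3, 10), (4, 43)] -> pick v4 -> 43
v6: WRITE c=29  (c history now [(1, 35), (2, 12), (3, 10), (4, 43), (6, 29)])
v7: WRITE a=45  (a history now [(7, 45)])
v8: WRITE c=26  (c history now [(1, 35), (2, 12), (3, 10), (4, 43), (6, 29), (8, 26)])
v9: WRITE f=7  (f history now [(9, 7)])
v10: WRITE f=44  (f history now [(9, 7), (10, 44)])
READ b @v1: history=[] -> no version <= 1 -> NONE
v11: WRITE b=1  (b history now [(11, 1)])
v12: WRITE f=29  (f history now [(9, 7), (10, 44), (12, 29)])
v13: WRITE f=35  (f history now [(9, 7), (10, 44), (12, 29), (13, 35)])
v14: WRITE b=14  (b history now [(11, 1), (14, 14)])
v15: WRITE e=26  (e history now [(5, 33), (15, 26)])
READ e @v12: history=[(5, 33), (15, 26)] -> pick v5 -> 33
v16: WRITE a=45  (a history now [(7, 45), (16, 45)])
v17: WRITE c=12  (c history now [(1, 35), (2, 12), (3, 10), (4, 43), (6, 29), (8, 26), (17, 12)])
v18: WRITE e=43  (e history now [(5, 33), (15, 26), (18, 43)])
v19: WRITE d=34  (d history now [(19, 34)])
v20: WRITE d=38  (d history now [(19, 34), (20, 38)])
v21: WRITE b=23  (b history now [(11, 1), (14, 14), (21, 23)])
v22: WRITE c=0  (c history now [(1, 35), (2, 12), (3, 10), (4, 43), (6, 29), (8, 26), (17, 12), (22, 0)])
v23: WRITE e=6  (e history now [(5, 33), (15, 26), (18, 43), (23, 6)])
v24: WRITE a=9  (a history now [(7, 45), (16, 45), (24, 9)])
READ a @v23: history=[(7, 45), (16, 45), (24, 9)] -> pick v16 -> 45
v25: WRITE a=0  (a history now [(7, 45), (16, 45), (24, 9), (25, 0)])
v26: WRITE f=38  (f history now [(9, 7), (10, 44), (12, 29), (13, 35), (26, 38)])

Answer: 43
NONE
33
45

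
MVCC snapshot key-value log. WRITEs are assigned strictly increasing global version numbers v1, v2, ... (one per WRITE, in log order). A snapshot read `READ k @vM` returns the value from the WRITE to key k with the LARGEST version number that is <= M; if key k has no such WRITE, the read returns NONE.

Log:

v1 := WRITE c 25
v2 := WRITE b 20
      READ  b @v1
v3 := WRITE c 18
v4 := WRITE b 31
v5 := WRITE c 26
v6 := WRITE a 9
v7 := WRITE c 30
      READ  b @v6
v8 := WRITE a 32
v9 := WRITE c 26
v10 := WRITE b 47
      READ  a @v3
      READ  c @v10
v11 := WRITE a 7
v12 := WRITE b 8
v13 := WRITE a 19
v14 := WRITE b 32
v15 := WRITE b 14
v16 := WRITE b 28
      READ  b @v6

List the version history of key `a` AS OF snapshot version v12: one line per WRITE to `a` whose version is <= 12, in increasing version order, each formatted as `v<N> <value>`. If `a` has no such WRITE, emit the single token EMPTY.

Answer: v6 9
v8 32
v11 7

Derivation:
Scan writes for key=a with version <= 12:
  v1 WRITE c 25 -> skip
  v2 WRITE b 20 -> skip
  v3 WRITE c 18 -> skip
  v4 WRITE b 31 -> skip
  v5 WRITE c 26 -> skip
  v6 WRITE a 9 -> keep
  v7 WRITE c 30 -> skip
  v8 WRITE a 32 -> keep
  v9 WRITE c 26 -> skip
  v10 WRITE b 47 -> skip
  v11 WRITE a 7 -> keep
  v12 WRITE b 8 -> skip
  v13 WRITE a 19 -> drop (> snap)
  v14 WRITE b 32 -> skip
  v15 WRITE b 14 -> skip
  v16 WRITE b 28 -> skip
Collected: [(6, 9), (8, 32), (11, 7)]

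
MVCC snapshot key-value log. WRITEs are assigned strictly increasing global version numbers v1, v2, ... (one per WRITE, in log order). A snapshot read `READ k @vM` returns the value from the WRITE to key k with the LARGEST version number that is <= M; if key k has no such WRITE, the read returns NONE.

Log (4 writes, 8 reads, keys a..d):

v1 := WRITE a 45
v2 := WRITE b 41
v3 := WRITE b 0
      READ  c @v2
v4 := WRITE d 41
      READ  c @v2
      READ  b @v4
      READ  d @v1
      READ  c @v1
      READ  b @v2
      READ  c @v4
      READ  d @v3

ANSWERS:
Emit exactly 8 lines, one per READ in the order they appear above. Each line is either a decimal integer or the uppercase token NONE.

Answer: NONE
NONE
0
NONE
NONE
41
NONE
NONE

Derivation:
v1: WRITE a=45  (a history now [(1, 45)])
v2: WRITE b=41  (b history now [(2, 41)])
v3: WRITE b=0  (b history now [(2, 41), (3, 0)])
READ c @v2: history=[] -> no version <= 2 -> NONE
v4: WRITE d=41  (d history now [(4, 41)])
READ c @v2: history=[] -> no version <= 2 -> NONE
READ b @v4: history=[(2, 41), (3, 0)] -> pick v3 -> 0
READ d @v1: history=[(4, 41)] -> no version <= 1 -> NONE
READ c @v1: history=[] -> no version <= 1 -> NONE
READ b @v2: history=[(2, 41), (3, 0)] -> pick v2 -> 41
READ c @v4: history=[] -> no version <= 4 -> NONE
READ d @v3: history=[(4, 41)] -> no version <= 3 -> NONE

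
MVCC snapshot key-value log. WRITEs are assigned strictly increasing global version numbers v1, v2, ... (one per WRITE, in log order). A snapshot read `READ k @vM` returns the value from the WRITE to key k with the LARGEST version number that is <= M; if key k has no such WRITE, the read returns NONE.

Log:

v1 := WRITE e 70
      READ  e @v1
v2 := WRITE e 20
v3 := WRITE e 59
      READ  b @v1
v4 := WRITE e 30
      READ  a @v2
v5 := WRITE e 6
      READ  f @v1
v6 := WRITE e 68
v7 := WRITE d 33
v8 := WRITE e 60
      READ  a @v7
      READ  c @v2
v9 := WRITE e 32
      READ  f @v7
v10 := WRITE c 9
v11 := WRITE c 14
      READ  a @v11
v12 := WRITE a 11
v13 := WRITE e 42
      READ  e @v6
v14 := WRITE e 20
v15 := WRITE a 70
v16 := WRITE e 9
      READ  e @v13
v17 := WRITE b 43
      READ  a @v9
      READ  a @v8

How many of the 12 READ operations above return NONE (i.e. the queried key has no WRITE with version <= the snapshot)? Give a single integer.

Answer: 9

Derivation:
v1: WRITE e=70  (e history now [(1, 70)])
READ e @v1: history=[(1, 70)] -> pick v1 -> 70
v2: WRITE e=20  (e history now [(1, 70), (2, 20)])
v3: WRITE e=59  (e history now [(1, 70), (2, 20), (3, 59)])
READ b @v1: history=[] -> no version <= 1 -> NONE
v4: WRITE e=30  (e history now [(1, 70), (2, 20), (3, 59), (4, 30)])
READ a @v2: history=[] -> no version <= 2 -> NONE
v5: WRITE e=6  (e history now [(1, 70), (2, 20), (3, 59), (4, 30), (5, 6)])
READ f @v1: history=[] -> no version <= 1 -> NONE
v6: WRITE e=68  (e history now [(1, 70), (2, 20), (3, 59), (4, 30), (5, 6), (6, 68)])
v7: WRITE d=33  (d history now [(7, 33)])
v8: WRITE e=60  (e history now [(1, 70), (2, 20), (3, 59), (4, 30), (5, 6), (6, 68), (8, 60)])
READ a @v7: history=[] -> no version <= 7 -> NONE
READ c @v2: history=[] -> no version <= 2 -> NONE
v9: WRITE e=32  (e history now [(1, 70), (2, 20), (3, 59), (4, 30), (5, 6), (6, 68), (8, 60), (9, 32)])
READ f @v7: history=[] -> no version <= 7 -> NONE
v10: WRITE c=9  (c history now [(10, 9)])
v11: WRITE c=14  (c history now [(10, 9), (11, 14)])
READ a @v11: history=[] -> no version <= 11 -> NONE
v12: WRITE a=11  (a history now [(12, 11)])
v13: WRITE e=42  (e history now [(1, 70), (2, 20), (3, 59), (4, 30), (5, 6), (6, 68), (8, 60), (9, 32), (13, 42)])
READ e @v6: history=[(1, 70), (2, 20), (3, 59), (4, 30), (5, 6), (6, 68), (8, 60), (9, 32), (13, 42)] -> pick v6 -> 68
v14: WRITE e=20  (e history now [(1, 70), (2, 20), (3, 59), (4, 30), (5, 6), (6, 68), (8, 60), (9, 32), (13, 42), (14, 20)])
v15: WRITE a=70  (a history now [(12, 11), (15, 70)])
v16: WRITE e=9  (e history now [(1, 70), (2, 20), (3, 59), (4, 30), (5, 6), (6, 68), (8, 60), (9, 32), (13, 42), (14, 20), (16, 9)])
READ e @v13: history=[(1, 70), (2, 20), (3, 59), (4, 30), (5, 6), (6, 68), (8, 60), (9, 32), (13, 42), (14, 20), (16, 9)] -> pick v13 -> 42
v17: WRITE b=43  (b history now [(17, 43)])
READ a @v9: history=[(12, 11), (15, 70)] -> no version <= 9 -> NONE
READ a @v8: history=[(12, 11), (15, 70)] -> no version <= 8 -> NONE
Read results in order: ['70', 'NONE', 'NONE', 'NONE', 'NONE', 'NONE', 'NONE', 'NONE', '68', '42', 'NONE', 'NONE']
NONE count = 9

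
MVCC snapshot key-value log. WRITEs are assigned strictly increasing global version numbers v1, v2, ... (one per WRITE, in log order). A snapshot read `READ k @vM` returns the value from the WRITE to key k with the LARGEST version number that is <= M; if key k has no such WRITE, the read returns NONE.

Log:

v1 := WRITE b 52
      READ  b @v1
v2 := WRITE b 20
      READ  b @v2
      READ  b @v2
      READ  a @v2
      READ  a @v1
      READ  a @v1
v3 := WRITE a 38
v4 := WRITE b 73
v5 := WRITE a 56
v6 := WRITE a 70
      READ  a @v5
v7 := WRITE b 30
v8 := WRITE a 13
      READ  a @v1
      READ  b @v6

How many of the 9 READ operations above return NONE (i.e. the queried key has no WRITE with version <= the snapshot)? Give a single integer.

Answer: 4

Derivation:
v1: WRITE b=52  (b history now [(1, 52)])
READ b @v1: history=[(1, 52)] -> pick v1 -> 52
v2: WRITE b=20  (b history now [(1, 52), (2, 20)])
READ b @v2: history=[(1, 52), (2, 20)] -> pick v2 -> 20
READ b @v2: history=[(1, 52), (2, 20)] -> pick v2 -> 20
READ a @v2: history=[] -> no version <= 2 -> NONE
READ a @v1: history=[] -> no version <= 1 -> NONE
READ a @v1: history=[] -> no version <= 1 -> NONE
v3: WRITE a=38  (a history now [(3, 38)])
v4: WRITE b=73  (b history now [(1, 52), (2, 20), (4, 73)])
v5: WRITE a=56  (a history now [(3, 38), (5, 56)])
v6: WRITE a=70  (a history now [(3, 38), (5, 56), (6, 70)])
READ a @v5: history=[(3, 38), (5, 56), (6, 70)] -> pick v5 -> 56
v7: WRITE b=30  (b history now [(1, 52), (2, 20), (4, 73), (7, 30)])
v8: WRITE a=13  (a history now [(3, 38), (5, 56), (6, 70), (8, 13)])
READ a @v1: history=[(3, 38), (5, 56), (6, 70), (8, 13)] -> no version <= 1 -> NONE
READ b @v6: history=[(1, 52), (2, 20), (4, 73), (7, 30)] -> pick v4 -> 73
Read results in order: ['52', '20', '20', 'NONE', 'NONE', 'NONE', '56', 'NONE', '73']
NONE count = 4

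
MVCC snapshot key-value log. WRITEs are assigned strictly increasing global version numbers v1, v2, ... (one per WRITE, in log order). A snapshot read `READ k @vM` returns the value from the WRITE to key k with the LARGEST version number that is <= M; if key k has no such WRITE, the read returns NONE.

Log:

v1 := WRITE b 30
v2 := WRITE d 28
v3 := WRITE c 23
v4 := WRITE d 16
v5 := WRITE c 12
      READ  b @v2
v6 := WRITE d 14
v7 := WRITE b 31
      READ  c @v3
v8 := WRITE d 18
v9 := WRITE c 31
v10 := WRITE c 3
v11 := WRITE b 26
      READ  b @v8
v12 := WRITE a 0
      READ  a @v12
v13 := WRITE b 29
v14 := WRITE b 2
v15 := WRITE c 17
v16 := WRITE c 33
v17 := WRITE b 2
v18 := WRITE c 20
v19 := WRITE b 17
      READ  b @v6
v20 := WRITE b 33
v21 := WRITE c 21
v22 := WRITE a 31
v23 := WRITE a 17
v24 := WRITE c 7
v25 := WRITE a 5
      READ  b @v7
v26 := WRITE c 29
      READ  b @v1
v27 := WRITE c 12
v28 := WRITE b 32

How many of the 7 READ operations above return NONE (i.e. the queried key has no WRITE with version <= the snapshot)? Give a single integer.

Answer: 0

Derivation:
v1: WRITE b=30  (b history now [(1, 30)])
v2: WRITE d=28  (d history now [(2, 28)])
v3: WRITE c=23  (c history now [(3, 23)])
v4: WRITE d=16  (d history now [(2, 28), (4, 16)])
v5: WRITE c=12  (c history now [(3, 23), (5, 12)])
READ b @v2: history=[(1, 30)] -> pick v1 -> 30
v6: WRITE d=14  (d history now [(2, 28), (4, 16), (6, 14)])
v7: WRITE b=31  (b history now [(1, 30), (7, 31)])
READ c @v3: history=[(3, 23), (5, 12)] -> pick v3 -> 23
v8: WRITE d=18  (d history now [(2, 28), (4, 16), (6, 14), (8, 18)])
v9: WRITE c=31  (c history now [(3, 23), (5, 12), (9, 31)])
v10: WRITE c=3  (c history now [(3, 23), (5, 12), (9, 31), (10, 3)])
v11: WRITE b=26  (b history now [(1, 30), (7, 31), (11, 26)])
READ b @v8: history=[(1, 30), (7, 31), (11, 26)] -> pick v7 -> 31
v12: WRITE a=0  (a history now [(12, 0)])
READ a @v12: history=[(12, 0)] -> pick v12 -> 0
v13: WRITE b=29  (b history now [(1, 30), (7, 31), (11, 26), (13, 29)])
v14: WRITE b=2  (b history now [(1, 30), (7, 31), (11, 26), (13, 29), (14, 2)])
v15: WRITE c=17  (c history now [(3, 23), (5, 12), (9, 31), (10, 3), (15, 17)])
v16: WRITE c=33  (c history now [(3, 23), (5, 12), (9, 31), (10, 3), (15, 17), (16, 33)])
v17: WRITE b=2  (b history now [(1, 30), (7, 31), (11, 26), (13, 29), (14, 2), (17, 2)])
v18: WRITE c=20  (c history now [(3, 23), (5, 12), (9, 31), (10, 3), (15, 17), (16, 33), (18, 20)])
v19: WRITE b=17  (b history now [(1, 30), (7, 31), (11, 26), (13, 29), (14, 2), (17, 2), (19, 17)])
READ b @v6: history=[(1, 30), (7, 31), (11, 26), (13, 29), (14, 2), (17, 2), (19, 17)] -> pick v1 -> 30
v20: WRITE b=33  (b history now [(1, 30), (7, 31), (11, 26), (13, 29), (14, 2), (17, 2), (19, 17), (20, 33)])
v21: WRITE c=21  (c history now [(3, 23), (5, 12), (9, 31), (10, 3), (15, 17), (16, 33), (18, 20), (21, 21)])
v22: WRITE a=31  (a history now [(12, 0), (22, 31)])
v23: WRITE a=17  (a history now [(12, 0), (22, 31), (23, 17)])
v24: WRITE c=7  (c history now [(3, 23), (5, 12), (9, 31), (10, 3), (15, 17), (16, 33), (18, 20), (21, 21), (24, 7)])
v25: WRITE a=5  (a history now [(12, 0), (22, 31), (23, 17), (25, 5)])
READ b @v7: history=[(1, 30), (7, 31), (11, 26), (13, 29), (14, 2), (17, 2), (19, 17), (20, 33)] -> pick v7 -> 31
v26: WRITE c=29  (c history now [(3, 23), (5, 12), (9, 31), (10, 3), (15, 17), (16, 33), (18, 20), (21, 21), (24, 7), (26, 29)])
READ b @v1: history=[(1, 30), (7, 31), (11, 26), (13, 29), (14, 2), (17, 2), (19, 17), (20, 33)] -> pick v1 -> 30
v27: WRITE c=12  (c history now [(3, 23), (5, 12), (9, 31), (10, 3), (15, 17), (16, 33), (18, 20), (21, 21), (24, 7), (26, 29), (27, 12)])
v28: WRITE b=32  (b history now [(1, 30), (7, 31), (11, 26), (13, 29), (14, 2), (17, 2), (19, 17), (20, 33), (28, 32)])
Read results in order: ['30', '23', '31', '0', '30', '31', '30']
NONE count = 0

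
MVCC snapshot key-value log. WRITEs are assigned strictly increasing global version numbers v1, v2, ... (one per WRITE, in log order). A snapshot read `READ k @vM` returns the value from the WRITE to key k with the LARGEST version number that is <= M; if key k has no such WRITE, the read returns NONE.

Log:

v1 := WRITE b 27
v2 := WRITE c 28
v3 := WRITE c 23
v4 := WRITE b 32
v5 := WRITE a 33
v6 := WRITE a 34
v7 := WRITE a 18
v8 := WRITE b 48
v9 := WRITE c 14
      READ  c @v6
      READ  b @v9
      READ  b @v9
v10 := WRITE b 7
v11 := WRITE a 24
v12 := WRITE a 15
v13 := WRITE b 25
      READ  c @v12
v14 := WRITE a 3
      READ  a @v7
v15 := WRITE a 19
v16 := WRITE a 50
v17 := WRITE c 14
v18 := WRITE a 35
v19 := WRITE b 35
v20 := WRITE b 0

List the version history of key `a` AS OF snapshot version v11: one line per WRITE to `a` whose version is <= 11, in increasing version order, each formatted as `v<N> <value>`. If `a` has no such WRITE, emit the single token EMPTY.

Scan writes for key=a with version <= 11:
  v1 WRITE b 27 -> skip
  v2 WRITE c 28 -> skip
  v3 WRITE c 23 -> skip
  v4 WRITE b 32 -> skip
  v5 WRITE a 33 -> keep
  v6 WRITE a 34 -> keep
  v7 WRITE a 18 -> keep
  v8 WRITE b 48 -> skip
  v9 WRITE c 14 -> skip
  v10 WRITE b 7 -> skip
  v11 WRITE a 24 -> keep
  v12 WRITE a 15 -> drop (> snap)
  v13 WRITE b 25 -> skip
  v14 WRITE a 3 -> drop (> snap)
  v15 WRITE a 19 -> drop (> snap)
  v16 WRITE a 50 -> drop (> snap)
  v17 WRITE c 14 -> skip
  v18 WRITE a 35 -> drop (> snap)
  v19 WRITE b 35 -> skip
  v20 WRITE b 0 -> skip
Collected: [(5, 33), (6, 34), (7, 18), (11, 24)]

Answer: v5 33
v6 34
v7 18
v11 24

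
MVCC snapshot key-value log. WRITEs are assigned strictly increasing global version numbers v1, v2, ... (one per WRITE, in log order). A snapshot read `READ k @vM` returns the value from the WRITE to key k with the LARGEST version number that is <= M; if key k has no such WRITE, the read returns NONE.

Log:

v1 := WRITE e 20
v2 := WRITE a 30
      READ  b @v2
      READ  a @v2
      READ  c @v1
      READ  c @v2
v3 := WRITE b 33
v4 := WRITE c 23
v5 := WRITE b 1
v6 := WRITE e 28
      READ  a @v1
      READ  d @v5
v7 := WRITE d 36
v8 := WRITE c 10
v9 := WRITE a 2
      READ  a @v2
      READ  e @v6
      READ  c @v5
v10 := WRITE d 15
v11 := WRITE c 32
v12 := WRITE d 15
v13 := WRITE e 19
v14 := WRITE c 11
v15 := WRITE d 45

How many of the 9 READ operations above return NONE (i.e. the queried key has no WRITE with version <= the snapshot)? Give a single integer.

v1: WRITE e=20  (e history now [(1, 20)])
v2: WRITE a=30  (a history now [(2, 30)])
READ b @v2: history=[] -> no version <= 2 -> NONE
READ a @v2: history=[(2, 30)] -> pick v2 -> 30
READ c @v1: history=[] -> no version <= 1 -> NONE
READ c @v2: history=[] -> no version <= 2 -> NONE
v3: WRITE b=33  (b history now [(3, 33)])
v4: WRITE c=23  (c history now [(4, 23)])
v5: WRITE b=1  (b history now [(3, 33), (5, 1)])
v6: WRITE e=28  (e history now [(1, 20), (6, 28)])
READ a @v1: history=[(2, 30)] -> no version <= 1 -> NONE
READ d @v5: history=[] -> no version <= 5 -> NONE
v7: WRITE d=36  (d history now [(7, 36)])
v8: WRITE c=10  (c history now [(4, 23), (8, 10)])
v9: WRITE a=2  (a history now [(2, 30), (9, 2)])
READ a @v2: history=[(2, 30), (9, 2)] -> pick v2 -> 30
READ e @v6: history=[(1, 20), (6, 28)] -> pick v6 -> 28
READ c @v5: history=[(4, 23), (8, 10)] -> pick v4 -> 23
v10: WRITE d=15  (d history now [(7, 36), (10, 15)])
v11: WRITE c=32  (c history now [(4, 23), (8, 10), (11, 32)])
v12: WRITE d=15  (d history now [(7, 36), (10, 15), (12, 15)])
v13: WRITE e=19  (e history now [(1, 20), (6, 28), (13, 19)])
v14: WRITE c=11  (c history now [(4, 23), (8, 10), (11, 32), (14, 11)])
v15: WRITE d=45  (d history now [(7, 36), (10, 15), (12, 15), (15, 45)])
Read results in order: ['NONE', '30', 'NONE', 'NONE', 'NONE', 'NONE', '30', '28', '23']
NONE count = 5

Answer: 5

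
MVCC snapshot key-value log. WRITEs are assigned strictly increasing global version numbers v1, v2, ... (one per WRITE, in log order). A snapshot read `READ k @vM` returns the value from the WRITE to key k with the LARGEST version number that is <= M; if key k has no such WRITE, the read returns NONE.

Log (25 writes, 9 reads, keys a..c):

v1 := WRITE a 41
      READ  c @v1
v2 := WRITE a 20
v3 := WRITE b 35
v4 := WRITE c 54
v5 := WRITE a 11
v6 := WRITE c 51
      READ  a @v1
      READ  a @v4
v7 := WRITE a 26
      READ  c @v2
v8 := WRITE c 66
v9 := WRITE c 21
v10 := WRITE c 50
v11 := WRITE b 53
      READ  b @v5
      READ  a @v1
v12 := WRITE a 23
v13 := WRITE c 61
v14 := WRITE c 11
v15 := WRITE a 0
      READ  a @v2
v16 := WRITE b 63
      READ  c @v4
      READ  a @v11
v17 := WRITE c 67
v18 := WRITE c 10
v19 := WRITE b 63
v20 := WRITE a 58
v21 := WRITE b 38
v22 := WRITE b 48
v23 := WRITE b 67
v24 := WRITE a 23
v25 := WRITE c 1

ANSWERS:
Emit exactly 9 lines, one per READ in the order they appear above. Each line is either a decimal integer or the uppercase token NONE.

v1: WRITE a=41  (a history now [(1, 41)])
READ c @v1: history=[] -> no version <= 1 -> NONE
v2: WRITE a=20  (a history now [(1, 41), (2, 20)])
v3: WRITE b=35  (b history now [(3, 35)])
v4: WRITE c=54  (c history now [(4, 54)])
v5: WRITE a=11  (a history now [(1, 41), (2, 20), (5, 11)])
v6: WRITE c=51  (c history now [(4, 54), (6, 51)])
READ a @v1: history=[(1, 41), (2, 20), (5, 11)] -> pick v1 -> 41
READ a @v4: history=[(1, 41), (2, 20), (5, 11)] -> pick v2 -> 20
v7: WRITE a=26  (a history now [(1, 41), (2, 20), (5, 11), (7, 26)])
READ c @v2: history=[(4, 54), (6, 51)] -> no version <= 2 -> NONE
v8: WRITE c=66  (c history now [(4, 54), (6, 51), (8, 66)])
v9: WRITE c=21  (c history now [(4, 54), (6, 51), (8, 66), (9, 21)])
v10: WRITE c=50  (c history now [(4, 54), (6, 51), (8, 66), (9, 21), (10, 50)])
v11: WRITE b=53  (b history now [(3, 35), (11, 53)])
READ b @v5: history=[(3, 35), (11, 53)] -> pick v3 -> 35
READ a @v1: history=[(1, 41), (2, 20), (5, 11), (7, 26)] -> pick v1 -> 41
v12: WRITE a=23  (a history now [(1, 41), (2, 20), (5, 11), (7, 26), (12, 23)])
v13: WRITE c=61  (c history now [(4, 54), (6, 51), (8, 66), (9, 21), (10, 50), (13, 61)])
v14: WRITE c=11  (c history now [(4, 54), (6, 51), (8, 66), (9, 21), (10, 50), (13, 61), (14, 11)])
v15: WRITE a=0  (a history now [(1, 41), (2, 20), (5, 11), (7, 26), (12, 23), (15, 0)])
READ a @v2: history=[(1, 41), (2, 20), (5, 11), (7, 26), (12, 23), (15, 0)] -> pick v2 -> 20
v16: WRITE b=63  (b history now [(3, 35), (11, 53), (16, 63)])
READ c @v4: history=[(4, 54), (6, 51), (8, 66), (9, 21), (10, 50), (13, 61), (14, 11)] -> pick v4 -> 54
READ a @v11: history=[(1, 41), (2, 20), (5, 11), (7, 26), (12, 23), (15, 0)] -> pick v7 -> 26
v17: WRITE c=67  (c history now [(4, 54), (6, 51), (8, 66), (9, 21), (10, 50), (13, 61), (14, 11), (17, 67)])
v18: WRITE c=10  (c history now [(4, 54), (6, 51), (8, 66), (9, 21), (10, 50), (13, 61), (14, 11), (17, 67), (18, 10)])
v19: WRITE b=63  (b history now [(3, 35), (11, 53), (16, 63), (19, 63)])
v20: WRITE a=58  (a history now [(1, 41), (2, 20), (5, 11), (7, 26), (12, 23), (15, 0), (20, 58)])
v21: WRITE b=38  (b history now [(3, 35), (11, 53), (16, 63), (19, 63), (21, 38)])
v22: WRITE b=48  (b history now [(3, 35), (11, 53), (16, 63), (19, 63), (21, 38), (22, 48)])
v23: WRITE b=67  (b history now [(3, 35), (11, 53), (16, 63), (19, 63), (21, 38), (22, 48), (23, 67)])
v24: WRITE a=23  (a history now [(1, 41), (2, 20), (5, 11), (7, 26), (12, 23), (15, 0), (20, 58), (24, 23)])
v25: WRITE c=1  (c history now [(4, 54), (6, 51), (8, 66), (9, 21), (10, 50), (13, 61), (14, 11), (17, 67), (18, 10), (25, 1)])

Answer: NONE
41
20
NONE
35
41
20
54
26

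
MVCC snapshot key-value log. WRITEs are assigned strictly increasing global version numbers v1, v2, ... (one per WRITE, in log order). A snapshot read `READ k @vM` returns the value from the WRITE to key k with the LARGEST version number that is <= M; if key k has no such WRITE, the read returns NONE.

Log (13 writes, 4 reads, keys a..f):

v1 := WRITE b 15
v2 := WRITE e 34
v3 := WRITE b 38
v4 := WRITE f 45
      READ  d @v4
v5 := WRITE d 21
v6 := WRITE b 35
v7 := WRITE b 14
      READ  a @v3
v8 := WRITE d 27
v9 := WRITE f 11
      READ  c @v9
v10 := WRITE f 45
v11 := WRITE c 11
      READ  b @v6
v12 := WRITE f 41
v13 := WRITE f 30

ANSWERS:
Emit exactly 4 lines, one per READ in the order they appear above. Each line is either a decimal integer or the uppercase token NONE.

Answer: NONE
NONE
NONE
35

Derivation:
v1: WRITE b=15  (b history now [(1, 15)])
v2: WRITE e=34  (e history now [(2, 34)])
v3: WRITE b=38  (b history now [(1, 15), (3, 38)])
v4: WRITE f=45  (f history now [(4, 45)])
READ d @v4: history=[] -> no version <= 4 -> NONE
v5: WRITE d=21  (d history now [(5, 21)])
v6: WRITE b=35  (b history now [(1, 15), (3, 38), (6, 35)])
v7: WRITE b=14  (b history now [(1, 15), (3, 38), (6, 35), (7, 14)])
READ a @v3: history=[] -> no version <= 3 -> NONE
v8: WRITE d=27  (d history now [(5, 21), (8, 27)])
v9: WRITE f=11  (f history now [(4, 45), (9, 11)])
READ c @v9: history=[] -> no version <= 9 -> NONE
v10: WRITE f=45  (f history now [(4, 45), (9, 11), (10, 45)])
v11: WRITE c=11  (c history now [(11, 11)])
READ b @v6: history=[(1, 15), (3, 38), (6, 35), (7, 14)] -> pick v6 -> 35
v12: WRITE f=41  (f history now [(4, 45), (9, 11), (10, 45), (12, 41)])
v13: WRITE f=30  (f history now [(4, 45), (9, 11), (10, 45), (12, 41), (13, 30)])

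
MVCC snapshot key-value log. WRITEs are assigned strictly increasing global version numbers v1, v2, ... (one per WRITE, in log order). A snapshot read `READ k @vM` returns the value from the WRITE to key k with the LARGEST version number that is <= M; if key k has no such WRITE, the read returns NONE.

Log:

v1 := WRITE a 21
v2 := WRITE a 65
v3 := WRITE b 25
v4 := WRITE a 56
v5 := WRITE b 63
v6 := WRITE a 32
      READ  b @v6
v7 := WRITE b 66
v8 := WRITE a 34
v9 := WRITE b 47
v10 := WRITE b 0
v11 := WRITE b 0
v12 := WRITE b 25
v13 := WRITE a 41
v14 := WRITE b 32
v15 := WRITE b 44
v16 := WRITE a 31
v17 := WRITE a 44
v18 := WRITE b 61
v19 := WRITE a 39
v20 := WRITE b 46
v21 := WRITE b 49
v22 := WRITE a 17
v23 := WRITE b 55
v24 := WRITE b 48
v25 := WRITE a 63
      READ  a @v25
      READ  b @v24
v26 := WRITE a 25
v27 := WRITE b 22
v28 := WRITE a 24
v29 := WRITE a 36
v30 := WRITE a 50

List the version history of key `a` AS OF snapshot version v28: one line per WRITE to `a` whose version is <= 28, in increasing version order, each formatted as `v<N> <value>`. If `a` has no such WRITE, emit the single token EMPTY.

Scan writes for key=a with version <= 28:
  v1 WRITE a 21 -> keep
  v2 WRITE a 65 -> keep
  v3 WRITE b 25 -> skip
  v4 WRITE a 56 -> keep
  v5 WRITE b 63 -> skip
  v6 WRITE a 32 -> keep
  v7 WRITE b 66 -> skip
  v8 WRITE a 34 -> keep
  v9 WRITE b 47 -> skip
  v10 WRITE b 0 -> skip
  v11 WRITE b 0 -> skip
  v12 WRITE b 25 -> skip
  v13 WRITE a 41 -> keep
  v14 WRITE b 32 -> skip
  v15 WRITE b 44 -> skip
  v16 WRITE a 31 -> keep
  v17 WRITE a 44 -> keep
  v18 WRITE b 61 -> skip
  v19 WRITE a 39 -> keep
  v20 WRITE b 46 -> skip
  v21 WRITE b 49 -> skip
  v22 WRITE a 17 -> keep
  v23 WRITE b 55 -> skip
  v24 WRITE b 48 -> skip
  v25 WRITE a 63 -> keep
  v26 WRITE a 25 -> keep
  v27 WRITE b 22 -> skip
  v28 WRITE a 24 -> keep
  v29 WRITE a 36 -> drop (> snap)
  v30 WRITE a 50 -> drop (> snap)
Collected: [(1, 21), (2, 65), (4, 56), (6, 32), (8, 34), (13, 41), (16, 31), (17, 44), (19, 39), (22, 17), (25, 63), (26, 25), (28, 24)]

Answer: v1 21
v2 65
v4 56
v6 32
v8 34
v13 41
v16 31
v17 44
v19 39
v22 17
v25 63
v26 25
v28 24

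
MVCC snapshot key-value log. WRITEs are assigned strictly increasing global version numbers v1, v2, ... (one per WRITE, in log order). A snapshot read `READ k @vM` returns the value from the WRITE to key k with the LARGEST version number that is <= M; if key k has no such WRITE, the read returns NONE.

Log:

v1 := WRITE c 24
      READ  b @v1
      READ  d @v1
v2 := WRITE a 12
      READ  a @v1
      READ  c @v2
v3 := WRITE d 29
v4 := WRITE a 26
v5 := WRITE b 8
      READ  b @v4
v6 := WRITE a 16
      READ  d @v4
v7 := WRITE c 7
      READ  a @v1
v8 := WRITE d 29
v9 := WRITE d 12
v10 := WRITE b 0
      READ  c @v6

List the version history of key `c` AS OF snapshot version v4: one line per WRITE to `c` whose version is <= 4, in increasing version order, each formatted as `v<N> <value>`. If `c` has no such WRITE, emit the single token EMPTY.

Scan writes for key=c with version <= 4:
  v1 WRITE c 24 -> keep
  v2 WRITE a 12 -> skip
  v3 WRITE d 29 -> skip
  v4 WRITE a 26 -> skip
  v5 WRITE b 8 -> skip
  v6 WRITE a 16 -> skip
  v7 WRITE c 7 -> drop (> snap)
  v8 WRITE d 29 -> skip
  v9 WRITE d 12 -> skip
  v10 WRITE b 0 -> skip
Collected: [(1, 24)]

Answer: v1 24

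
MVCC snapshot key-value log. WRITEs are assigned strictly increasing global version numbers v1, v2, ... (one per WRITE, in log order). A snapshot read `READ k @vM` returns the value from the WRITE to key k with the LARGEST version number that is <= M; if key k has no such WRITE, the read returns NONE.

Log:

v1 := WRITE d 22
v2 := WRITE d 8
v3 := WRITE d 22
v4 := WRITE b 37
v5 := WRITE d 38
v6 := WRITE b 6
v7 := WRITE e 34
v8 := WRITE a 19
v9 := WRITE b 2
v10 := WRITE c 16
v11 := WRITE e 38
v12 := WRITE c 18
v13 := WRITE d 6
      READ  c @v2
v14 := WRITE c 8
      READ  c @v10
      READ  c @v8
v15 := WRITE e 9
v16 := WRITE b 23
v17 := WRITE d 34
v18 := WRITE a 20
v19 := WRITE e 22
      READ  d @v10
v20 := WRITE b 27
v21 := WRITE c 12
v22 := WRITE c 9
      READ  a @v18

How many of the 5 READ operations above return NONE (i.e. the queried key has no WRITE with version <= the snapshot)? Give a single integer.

Answer: 2

Derivation:
v1: WRITE d=22  (d history now [(1, 22)])
v2: WRITE d=8  (d history now [(1, 22), (2, 8)])
v3: WRITE d=22  (d history now [(1, 22), (2, 8), (3, 22)])
v4: WRITE b=37  (b history now [(4, 37)])
v5: WRITE d=38  (d history now [(1, 22), (2, 8), (3, 22), (5, 38)])
v6: WRITE b=6  (b history now [(4, 37), (6, 6)])
v7: WRITE e=34  (e history now [(7, 34)])
v8: WRITE a=19  (a history now [(8, 19)])
v9: WRITE b=2  (b history now [(4, 37), (6, 6), (9, 2)])
v10: WRITE c=16  (c history now [(10, 16)])
v11: WRITE e=38  (e history now [(7, 34), (11, 38)])
v12: WRITE c=18  (c history now [(10, 16), (12, 18)])
v13: WRITE d=6  (d history now [(1, 22), (2, 8), (3, 22), (5, 38), (13, 6)])
READ c @v2: history=[(10, 16), (12, 18)] -> no version <= 2 -> NONE
v14: WRITE c=8  (c history now [(10, 16), (12, 18), (14, 8)])
READ c @v10: history=[(10, 16), (12, 18), (14, 8)] -> pick v10 -> 16
READ c @v8: history=[(10, 16), (12, 18), (14, 8)] -> no version <= 8 -> NONE
v15: WRITE e=9  (e history now [(7, 34), (11, 38), (15, 9)])
v16: WRITE b=23  (b history now [(4, 37), (6, 6), (9, 2), (16, 23)])
v17: WRITE d=34  (d history now [(1, 22), (2, 8), (3, 22), (5, 38), (13, 6), (17, 34)])
v18: WRITE a=20  (a history now [(8, 19), (18, 20)])
v19: WRITE e=22  (e history now [(7, 34), (11, 38), (15, 9), (19, 22)])
READ d @v10: history=[(1, 22), (2, 8), (3, 22), (5, 38), (13, 6), (17, 34)] -> pick v5 -> 38
v20: WRITE b=27  (b history now [(4, 37), (6, 6), (9, 2), (16, 23), (20, 27)])
v21: WRITE c=12  (c history now [(10, 16), (12, 18), (14, 8), (21, 12)])
v22: WRITE c=9  (c history now [(10, 16), (12, 18), (14, 8), (21, 12), (22, 9)])
READ a @v18: history=[(8, 19), (18, 20)] -> pick v18 -> 20
Read results in order: ['NONE', '16', 'NONE', '38', '20']
NONE count = 2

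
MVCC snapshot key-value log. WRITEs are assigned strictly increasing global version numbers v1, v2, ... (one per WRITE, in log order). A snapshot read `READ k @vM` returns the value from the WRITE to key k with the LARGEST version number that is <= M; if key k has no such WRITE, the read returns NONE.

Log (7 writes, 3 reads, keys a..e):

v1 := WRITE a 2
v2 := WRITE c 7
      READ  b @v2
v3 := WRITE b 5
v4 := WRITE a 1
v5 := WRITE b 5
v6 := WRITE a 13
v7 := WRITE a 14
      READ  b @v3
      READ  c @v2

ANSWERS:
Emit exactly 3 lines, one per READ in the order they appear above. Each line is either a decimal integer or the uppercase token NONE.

v1: WRITE a=2  (a history now [(1, 2)])
v2: WRITE c=7  (c history now [(2, 7)])
READ b @v2: history=[] -> no version <= 2 -> NONE
v3: WRITE b=5  (b history now [(3, 5)])
v4: WRITE a=1  (a history now [(1, 2), (4, 1)])
v5: WRITE b=5  (b history now [(3, 5), (5, 5)])
v6: WRITE a=13  (a history now [(1, 2), (4, 1), (6, 13)])
v7: WRITE a=14  (a history now [(1, 2), (4, 1), (6, 13), (7, 14)])
READ b @v3: history=[(3, 5), (5, 5)] -> pick v3 -> 5
READ c @v2: history=[(2, 7)] -> pick v2 -> 7

Answer: NONE
5
7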